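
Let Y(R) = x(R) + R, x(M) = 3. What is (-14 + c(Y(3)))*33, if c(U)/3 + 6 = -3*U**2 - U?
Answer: -12342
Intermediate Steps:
Y(R) = 3 + R
c(U) = -18 - 9*U**2 - 3*U (c(U) = -18 + 3*(-3*U**2 - U) = -18 + 3*(-U - 3*U**2) = -18 + (-9*U**2 - 3*U) = -18 - 9*U**2 - 3*U)
(-14 + c(Y(3)))*33 = (-14 + (-18 - 9*(3 + 3)**2 - 3*(3 + 3)))*33 = (-14 + (-18 - 9*6**2 - 3*6))*33 = (-14 + (-18 - 9*36 - 18))*33 = (-14 + (-18 - 324 - 18))*33 = (-14 - 360)*33 = -374*33 = -12342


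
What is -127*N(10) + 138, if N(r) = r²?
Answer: -12562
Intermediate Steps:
-127*N(10) + 138 = -127*10² + 138 = -127*100 + 138 = -12700 + 138 = -12562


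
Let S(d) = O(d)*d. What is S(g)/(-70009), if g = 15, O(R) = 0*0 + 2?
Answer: -30/70009 ≈ -0.00042852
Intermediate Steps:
O(R) = 2 (O(R) = 0 + 2 = 2)
S(d) = 2*d
S(g)/(-70009) = (2*15)/(-70009) = 30*(-1/70009) = -30/70009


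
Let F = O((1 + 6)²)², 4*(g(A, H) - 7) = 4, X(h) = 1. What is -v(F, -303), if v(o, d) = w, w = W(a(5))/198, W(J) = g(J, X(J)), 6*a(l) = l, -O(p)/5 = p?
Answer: -4/99 ≈ -0.040404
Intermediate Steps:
g(A, H) = 8 (g(A, H) = 7 + (¼)*4 = 7 + 1 = 8)
O(p) = -5*p
a(l) = l/6
W(J) = 8
F = 60025 (F = (-5*(1 + 6)²)² = (-5*7²)² = (-5*49)² = (-245)² = 60025)
w = 4/99 (w = 8/198 = 8*(1/198) = 4/99 ≈ 0.040404)
v(o, d) = 4/99
-v(F, -303) = -1*4/99 = -4/99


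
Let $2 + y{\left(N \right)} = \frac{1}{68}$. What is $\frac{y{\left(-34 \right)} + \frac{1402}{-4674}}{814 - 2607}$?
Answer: $\frac{363163}{284936388} \approx 0.0012745$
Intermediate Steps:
$y{\left(N \right)} = - \frac{135}{68}$ ($y{\left(N \right)} = -2 + \frac{1}{68} = - \frac{135}{68}$)
$\frac{y{\left(-34 \right)} + \frac{1402}{-4674}}{814 - 2607} = \frac{- \frac{135}{68} + \frac{1402}{-4674}}{814 - 2607} = \frac{- \frac{135}{68} + 1402 \left(- \frac{1}{4674}\right)}{-1793} = \left(- \frac{135}{68} - \frac{701}{2337}\right) \left(- \frac{1}{1793}\right) = \left(- \frac{363163}{158916}\right) \left(- \frac{1}{1793}\right) = \frac{363163}{284936388}$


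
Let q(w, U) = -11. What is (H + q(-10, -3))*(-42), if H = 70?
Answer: -2478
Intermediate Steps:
(H + q(-10, -3))*(-42) = (70 - 11)*(-42) = 59*(-42) = -2478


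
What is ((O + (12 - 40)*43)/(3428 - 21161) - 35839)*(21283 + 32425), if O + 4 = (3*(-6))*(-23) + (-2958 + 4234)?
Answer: -34133231553052/17733 ≈ -1.9248e+9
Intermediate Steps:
O = 1686 (O = -4 + ((3*(-6))*(-23) + (-2958 + 4234)) = -4 + (-18*(-23) + 1276) = -4 + (414 + 1276) = -4 + 1690 = 1686)
((O + (12 - 40)*43)/(3428 - 21161) - 35839)*(21283 + 32425) = ((1686 + (12 - 40)*43)/(3428 - 21161) - 35839)*(21283 + 32425) = ((1686 - 28*43)/(-17733) - 35839)*53708 = ((1686 - 1204)*(-1/17733) - 35839)*53708 = (482*(-1/17733) - 35839)*53708 = (-482/17733 - 35839)*53708 = -635533469/17733*53708 = -34133231553052/17733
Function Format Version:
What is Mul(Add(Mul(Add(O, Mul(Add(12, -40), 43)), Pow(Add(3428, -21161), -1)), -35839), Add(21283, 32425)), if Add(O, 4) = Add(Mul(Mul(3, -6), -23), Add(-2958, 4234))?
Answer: Rational(-34133231553052, 17733) ≈ -1.9248e+9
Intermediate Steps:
O = 1686 (O = Add(-4, Add(Mul(Mul(3, -6), -23), Add(-2958, 4234))) = Add(-4, Add(Mul(-18, -23), 1276)) = Add(-4, Add(414, 1276)) = Add(-4, 1690) = 1686)
Mul(Add(Mul(Add(O, Mul(Add(12, -40), 43)), Pow(Add(3428, -21161), -1)), -35839), Add(21283, 32425)) = Mul(Add(Mul(Add(1686, Mul(Add(12, -40), 43)), Pow(Add(3428, -21161), -1)), -35839), Add(21283, 32425)) = Mul(Add(Mul(Add(1686, Mul(-28, 43)), Pow(-17733, -1)), -35839), 53708) = Mul(Add(Mul(Add(1686, -1204), Rational(-1, 17733)), -35839), 53708) = Mul(Add(Mul(482, Rational(-1, 17733)), -35839), 53708) = Mul(Add(Rational(-482, 17733), -35839), 53708) = Mul(Rational(-635533469, 17733), 53708) = Rational(-34133231553052, 17733)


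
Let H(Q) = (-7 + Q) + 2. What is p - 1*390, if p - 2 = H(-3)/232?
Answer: -11253/29 ≈ -388.03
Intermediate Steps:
H(Q) = -5 + Q
p = 57/29 (p = 2 + (-5 - 3)/232 = 2 - 8*1/232 = 2 - 1/29 = 57/29 ≈ 1.9655)
p - 1*390 = 57/29 - 1*390 = 57/29 - 390 = -11253/29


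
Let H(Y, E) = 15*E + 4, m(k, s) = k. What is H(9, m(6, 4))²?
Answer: 8836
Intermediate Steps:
H(Y, E) = 4 + 15*E
H(9, m(6, 4))² = (4 + 15*6)² = (4 + 90)² = 94² = 8836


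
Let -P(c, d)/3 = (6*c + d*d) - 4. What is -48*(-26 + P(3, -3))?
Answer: 4560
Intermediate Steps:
P(c, d) = 12 - 18*c - 3*d² (P(c, d) = -3*((6*c + d*d) - 4) = -3*((6*c + d²) - 4) = -3*((d² + 6*c) - 4) = -3*(-4 + d² + 6*c) = 12 - 18*c - 3*d²)
-48*(-26 + P(3, -3)) = -48*(-26 + (12 - 18*3 - 3*(-3)²)) = -48*(-26 + (12 - 54 - 3*9)) = -48*(-26 + (12 - 54 - 27)) = -48*(-26 - 69) = -48*(-95) = 4560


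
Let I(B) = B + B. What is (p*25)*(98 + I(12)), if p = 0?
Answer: 0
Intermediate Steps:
I(B) = 2*B
(p*25)*(98 + I(12)) = (0*25)*(98 + 2*12) = 0*(98 + 24) = 0*122 = 0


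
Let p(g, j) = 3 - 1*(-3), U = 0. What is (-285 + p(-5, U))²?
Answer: 77841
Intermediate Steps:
p(g, j) = 6 (p(g, j) = 3 + 3 = 6)
(-285 + p(-5, U))² = (-285 + 6)² = (-279)² = 77841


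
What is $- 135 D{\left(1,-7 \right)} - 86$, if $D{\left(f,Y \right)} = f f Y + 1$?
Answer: $724$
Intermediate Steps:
$D{\left(f,Y \right)} = 1 + Y f^{2}$ ($D{\left(f,Y \right)} = f^{2} Y + 1 = Y f^{2} + 1 = 1 + Y f^{2}$)
$- 135 D{\left(1,-7 \right)} - 86 = - 135 \left(1 - 7 \cdot 1^{2}\right) - 86 = - 135 \left(1 - 7\right) - 86 = \left(-135\right) \left(-6\right) - 86 = 810 - 86 = 724$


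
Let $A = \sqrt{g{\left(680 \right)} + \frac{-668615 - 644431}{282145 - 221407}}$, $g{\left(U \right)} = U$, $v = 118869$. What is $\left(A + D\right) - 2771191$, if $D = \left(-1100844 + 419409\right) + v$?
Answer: $-3333757 + \frac{\sqrt{67467760277}}{10123} \approx -3.3337 \cdot 10^{6}$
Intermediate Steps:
$A = \frac{\sqrt{67467760277}}{10123}$ ($A = \sqrt{680 + \frac{-668615 - 644431}{282145 - 221407}} = \sqrt{680 - \frac{1313046}{60738}} = \sqrt{680 - \frac{218841}{10123}} = \sqrt{\frac{6664799}{10123}} = \frac{\sqrt{67467760277}}{10123} \approx 25.659$)
$D = -562566$ ($D = \left(-1100844 + 419409\right) + 118869 = -681435 + 118869 = -562566$)
$\left(A + D\right) - 2771191 = \left(\frac{\sqrt{67467760277}}{10123} - 562566\right) - 2771191 = \left(-562566 + \frac{\sqrt{67467760277}}{10123}\right) - 2771191 = -3333757 + \frac{\sqrt{67467760277}}{10123}$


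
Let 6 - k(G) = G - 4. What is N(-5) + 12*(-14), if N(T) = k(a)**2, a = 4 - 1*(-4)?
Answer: -164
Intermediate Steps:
a = 8 (a = 4 + 4 = 8)
k(G) = 10 - G (k(G) = 6 - (G - 4) = 6 - (-4 + G) = 6 + (4 - G) = 10 - G)
N(T) = 4 (N(T) = (10 - 1*8)**2 = (10 - 8)**2 = 2**2 = 4)
N(-5) + 12*(-14) = 4 + 12*(-14) = 4 - 168 = -164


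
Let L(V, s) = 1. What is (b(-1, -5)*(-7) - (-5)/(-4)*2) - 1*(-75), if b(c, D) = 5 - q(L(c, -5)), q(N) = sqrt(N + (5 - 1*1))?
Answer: 75/2 + 7*sqrt(5) ≈ 53.152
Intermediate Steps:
q(N) = sqrt(4 + N) (q(N) = sqrt(N + (5 - 1)) = sqrt(N + 4) = sqrt(4 + N))
b(c, D) = 5 - sqrt(5) (b(c, D) = 5 - sqrt(4 + 1) = 5 - sqrt(5))
(b(-1, -5)*(-7) - (-5)/(-4)*2) - 1*(-75) = ((5 - sqrt(5))*(-7) - (-5)/(-4)*2) - 1*(-75) = ((-35 + 7*sqrt(5)) - (-5)*(-1)/4*2) + 75 = ((-35 + 7*sqrt(5)) - 1*5/4*2) + 75 = ((-35 + 7*sqrt(5)) - 5/4*2) + 75 = ((-35 + 7*sqrt(5)) - 5/2) + 75 = (-75/2 + 7*sqrt(5)) + 75 = 75/2 + 7*sqrt(5)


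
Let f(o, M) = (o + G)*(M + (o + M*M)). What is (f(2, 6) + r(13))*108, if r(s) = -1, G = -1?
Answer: 4644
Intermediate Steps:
f(o, M) = (-1 + o)*(M + o + M²) (f(o, M) = (o - 1)*(M + (o + M*M)) = (-1 + o)*(M + (o + M²)) = (-1 + o)*(M + o + M²))
(f(2, 6) + r(13))*108 = ((2² - 1*6 - 1*2 - 1*6² + 6*2 + 2*6²) - 1)*108 = ((4 - 6 - 2 - 1*36 + 12 + 2*36) - 1)*108 = ((4 - 6 - 2 - 36 + 12 + 72) - 1)*108 = (44 - 1)*108 = 43*108 = 4644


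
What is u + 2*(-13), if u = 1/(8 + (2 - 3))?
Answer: -181/7 ≈ -25.857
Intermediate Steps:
u = 1/7 (u = 1/(8 - 1) = 1/7 ≈ 0.14286)
u + 2*(-13) = 1/7 + 2*(-13) = 1/7 - 26 = -181/7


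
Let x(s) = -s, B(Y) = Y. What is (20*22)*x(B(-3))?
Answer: 1320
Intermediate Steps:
(20*22)*x(B(-3)) = (20*22)*(-1*(-3)) = 440*3 = 1320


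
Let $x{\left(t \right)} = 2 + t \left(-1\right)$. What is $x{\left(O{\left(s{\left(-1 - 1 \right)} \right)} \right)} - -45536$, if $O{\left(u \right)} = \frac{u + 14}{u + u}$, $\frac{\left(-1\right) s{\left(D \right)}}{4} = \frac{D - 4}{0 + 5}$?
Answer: $\frac{1092865}{24} \approx 45536.0$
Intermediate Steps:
$s{\left(D \right)} = \frac{16}{5} - \frac{4 D}{5}$ ($s{\left(D \right)} = - 4 \frac{D - 4}{0 + 5} = - 4 \frac{-4 + D}{5} = - 4 \left(-4 + D\right) \frac{1}{5} = - 4 \left(- \frac{4}{5} + \frac{D}{5}\right) = \frac{16}{5} - \frac{4 D}{5}$)
$O{\left(u \right)} = \frac{14 + u}{2 u}$
$x{\left(t \right)} = 2 - t$
$x{\left(O{\left(s{\left(-1 - 1 \right)} \right)} \right)} - -45536 = \left(2 - \frac{14 + \left(\frac{16}{5} - \frac{4 \left(-1 - 1\right)}{5}\right)}{2 \left(\frac{16}{5} - \frac{4 \left(-1 - 1\right)}{5}\right)}\right) - -45536 = \left(2 - \frac{14 + \left(\frac{16}{5} - \frac{4 \left(-1 - 1\right)}{5}\right)}{2 \left(\frac{16}{5} - \frac{4 \left(-1 - 1\right)}{5}\right)}\right) + \left(-2241929 + 2287465\right) = \left(2 - \frac{14 + \left(\frac{16}{5} - - \frac{8}{5}\right)}{2 \left(\frac{16}{5} - - \frac{8}{5}\right)}\right) + 45536 = \left(2 - \frac{14 + \left(\frac{16}{5} + \frac{8}{5}\right)}{2 \left(\frac{16}{5} + \frac{8}{5}\right)}\right) + 45536 = \left(2 - \frac{14 + \frac{24}{5}}{2 \cdot \frac{24}{5}}\right) + 45536 = \left(2 - \frac{1}{2} \cdot \frac{5}{24} \cdot \frac{94}{5}\right) + 45536 = \left(2 - \frac{47}{24}\right) + 45536 = \frac{1}{24} + 45536 = \frac{1092865}{24}$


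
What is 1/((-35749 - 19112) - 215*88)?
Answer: -1/73781 ≈ -1.3554e-5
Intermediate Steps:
1/((-35749 - 19112) - 215*88) = 1/(-54861 - 18920) = 1/(-73781) = -1/73781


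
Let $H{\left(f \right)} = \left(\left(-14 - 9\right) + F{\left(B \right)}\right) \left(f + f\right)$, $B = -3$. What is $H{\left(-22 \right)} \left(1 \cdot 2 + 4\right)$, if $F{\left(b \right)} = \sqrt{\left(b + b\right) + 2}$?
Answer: $6072 - 528 i \approx 6072.0 - 528.0 i$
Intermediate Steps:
$F{\left(b \right)} = \sqrt{2 + 2 b}$ ($F{\left(b \right)} = \sqrt{2 b + 2} = \sqrt{2 + 2 b}$)
$H{\left(f \right)} = 2 f \left(-23 + 2 i\right)$ ($H{\left(f \right)} = \left(\left(-14 - 9\right) + \sqrt{2 + 2 \left(-3\right)}\right) \left(f + f\right) = \left(\left(-14 - 9\right) + \sqrt{2 - 6}\right) 2 f = \left(-23 + \sqrt{-4}\right) 2 f = \left(-23 + 2 i\right) 2 f = 2 f \left(-23 + 2 i\right)$)
$H{\left(-22 \right)} \left(1 \cdot 2 + 4\right) = - 22 \left(-46 + 4 i\right) \left(1 \cdot 2 + 4\right) = \left(1012 - 88 i\right) \left(2 + 4\right) = \left(1012 - 88 i\right) 6 = 6072 - 528 i$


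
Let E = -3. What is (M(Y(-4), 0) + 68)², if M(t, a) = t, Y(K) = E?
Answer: 4225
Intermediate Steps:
Y(K) = -3
(M(Y(-4), 0) + 68)² = (-3 + 68)² = 65² = 4225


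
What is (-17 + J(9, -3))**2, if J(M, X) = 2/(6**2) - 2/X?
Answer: 85849/324 ≈ 264.97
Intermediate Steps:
J(M, X) = 1/18 - 2/X (J(M, X) = 2/36 - 2/X = 2*(1/36) - 2/X = 1/18 - 2/X)
(-17 + J(9, -3))**2 = (-17 + (1/18)*(-36 - 3)/(-3))**2 = (-17 + (1/18)*(-1/3)*(-39))**2 = (-17 + 13/18)**2 = (-293/18)**2 = 85849/324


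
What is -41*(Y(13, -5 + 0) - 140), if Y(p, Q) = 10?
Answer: 5330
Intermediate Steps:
-41*(Y(13, -5 + 0) - 140) = -41*(10 - 140) = -41*(-130) = 5330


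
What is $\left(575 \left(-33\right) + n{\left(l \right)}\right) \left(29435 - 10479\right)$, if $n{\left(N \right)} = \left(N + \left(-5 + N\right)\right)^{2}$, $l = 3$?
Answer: $-359671144$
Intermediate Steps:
$n{\left(N \right)} = \left(-5 + 2 N\right)^{2}$
$\left(575 \left(-33\right) + n{\left(l \right)}\right) \left(29435 - 10479\right) = \left(575 \left(-33\right) + \left(-5 + 2 \cdot 3\right)^{2}\right) \left(29435 - 10479\right) = \left(-18975 + \left(-5 + 6\right)^{2}\right) 18956 = \left(-18975 + 1^{2}\right) 18956 = \left(-18975 + 1\right) 18956 = \left(-18974\right) 18956 = -359671144$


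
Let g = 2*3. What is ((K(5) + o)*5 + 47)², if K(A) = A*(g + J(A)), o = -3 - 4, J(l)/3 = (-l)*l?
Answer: 2934369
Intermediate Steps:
J(l) = -3*l² (J(l) = 3*((-l)*l) = 3*(-l²) = -3*l²)
g = 6
o = -7
K(A) = A*(6 - 3*A²)
((K(5) + o)*5 + 47)² = ((3*5*(2 - 1*5²) - 7)*5 + 47)² = ((3*5*(2 - 1*25) - 7)*5 + 47)² = ((3*5*(2 - 25) - 7)*5 + 47)² = ((3*5*(-23) - 7)*5 + 47)² = ((-345 - 7)*5 + 47)² = (-352*5 + 47)² = (-1760 + 47)² = (-1713)² = 2934369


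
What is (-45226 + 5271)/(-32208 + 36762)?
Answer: -39955/4554 ≈ -8.7736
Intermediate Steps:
(-45226 + 5271)/(-32208 + 36762) = -39955/4554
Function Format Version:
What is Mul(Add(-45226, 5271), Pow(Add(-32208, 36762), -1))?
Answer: Rational(-39955, 4554) ≈ -8.7736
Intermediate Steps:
Mul(Add(-45226, 5271), Pow(Add(-32208, 36762), -1)) = Mul(-39955, Pow(4554, -1)) = Mul(-39955, Rational(1, 4554)) = Rational(-39955, 4554)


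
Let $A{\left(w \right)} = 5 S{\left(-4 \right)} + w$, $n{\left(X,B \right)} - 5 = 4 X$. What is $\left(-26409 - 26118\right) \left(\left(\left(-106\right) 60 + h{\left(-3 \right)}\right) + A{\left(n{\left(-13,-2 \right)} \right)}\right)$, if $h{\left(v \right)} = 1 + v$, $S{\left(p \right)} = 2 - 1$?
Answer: $336382908$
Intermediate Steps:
$S{\left(p \right)} = 1$
$n{\left(X,B \right)} = 5 + 4 X$
$A{\left(w \right)} = 5 + w$ ($A{\left(w \right)} = 5 \cdot 1 + w = 5 + w$)
$\left(-26409 - 26118\right) \left(\left(\left(-106\right) 60 + h{\left(-3 \right)}\right) + A{\left(n{\left(-13,-2 \right)} \right)}\right) = \left(-26409 - 26118\right) \left(\left(\left(-106\right) 60 + \left(1 - 3\right)\right) + \left(5 + \left(5 + 4 \left(-13\right)\right)\right)\right) = - 52527 \left(\left(-6360 - 2\right) + \left(5 + \left(5 - 52\right)\right)\right) = - 52527 \left(-6362 + \left(5 - 47\right)\right) = - 52527 \left(-6362 - 42\right) = \left(-52527\right) \left(-6404\right) = 336382908$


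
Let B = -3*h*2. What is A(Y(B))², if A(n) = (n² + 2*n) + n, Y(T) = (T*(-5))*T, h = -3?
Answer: 6861989811600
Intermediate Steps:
B = 18 (B = -3*(-3)*2 = 9*2 = 18)
Y(T) = -5*T² (Y(T) = (-5*T)*T = -5*T²)
A(n) = n² + 3*n
A(Y(B))² = ((-5*18²)*(3 - 5*18²))² = ((-5*324)*(3 - 5*324))² = (-1620*(3 - 1620))² = (-1620*(-1617))² = 2619540² = 6861989811600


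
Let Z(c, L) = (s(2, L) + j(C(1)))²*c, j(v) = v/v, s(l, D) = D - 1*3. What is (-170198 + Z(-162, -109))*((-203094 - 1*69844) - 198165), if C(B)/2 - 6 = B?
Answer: 1020503318600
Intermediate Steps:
s(l, D) = -3 + D (s(l, D) = D - 3 = -3 + D)
C(B) = 12 + 2*B
j(v) = 1
Z(c, L) = c*(-2 + L)² (Z(c, L) = ((-3 + L) + 1)²*c = (-2 + L)²*c = c*(-2 + L)²)
(-170198 + Z(-162, -109))*((-203094 - 1*69844) - 198165) = (-170198 - 162*(-2 - 109)²)*((-203094 - 1*69844) - 198165) = (-170198 - 162*(-111)²)*((-203094 - 69844) - 198165) = (-170198 - 162*12321)*(-272938 - 198165) = (-170198 - 1996002)*(-471103) = -2166200*(-471103) = 1020503318600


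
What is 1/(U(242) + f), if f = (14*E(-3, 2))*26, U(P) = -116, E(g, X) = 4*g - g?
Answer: -1/3392 ≈ -0.00029481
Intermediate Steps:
E(g, X) = 3*g
f = -3276 (f = (14*(3*(-3)))*26 = (14*(-9))*26 = -126*26 = -3276)
1/(U(242) + f) = 1/(-116 - 3276) = 1/(-3392) = -1/3392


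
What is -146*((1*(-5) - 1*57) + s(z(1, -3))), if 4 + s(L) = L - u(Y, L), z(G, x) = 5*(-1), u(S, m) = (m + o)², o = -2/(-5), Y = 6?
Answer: 336384/25 ≈ 13455.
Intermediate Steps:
o = ⅖ (o = -2*(-⅕) = ⅖ ≈ 0.40000)
u(S, m) = (⅖ + m)² (u(S, m) = (m + ⅖)² = (⅖ + m)²)
z(G, x) = -5
s(L) = -4 + L - (2 + 5*L)²/25 (s(L) = -4 + (L - (2 + 5*L)²/25) = -4 + L - (2 + 5*L)²/25)
-146*((1*(-5) - 1*57) + s(z(1, -3))) = -146*((1*(-5) - 1*57) + (-104/25 - 1*(-5)² + (⅕)*(-5))) = -146*((-5 - 57) + (-104/25 - 1*25 - 1)) = -146*(-62 + (-104/25 - 25 - 1)) = -146*(-62 - 754/25) = -146*(-2304/25) = 336384/25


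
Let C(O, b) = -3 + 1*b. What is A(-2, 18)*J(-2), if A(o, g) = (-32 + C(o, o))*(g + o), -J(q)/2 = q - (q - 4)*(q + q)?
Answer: -30784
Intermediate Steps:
J(q) = -2*q + 4*q*(-4 + q) (J(q) = -2*(q - (q - 4)*(q + q)) = -2*(q - (-4 + q)*2*q) = -2*(q - 2*q*(-4 + q)) = -2*q + 4*q*(-4 + q))
C(O, b) = -3 + b
A(o, g) = (-35 + o)*(g + o) (A(o, g) = (-32 + (-3 + o))*(g + o) = (-35 + o)*(g + o))
A(-2, 18)*J(-2) = ((-2)**2 - 35*18 - 35*(-2) + 18*(-2))*(2*(-2)*(-9 + 2*(-2))) = (4 - 630 + 70 - 36)*(2*(-2)*(-9 - 4)) = -1184*(-2)*(-13) = -592*52 = -30784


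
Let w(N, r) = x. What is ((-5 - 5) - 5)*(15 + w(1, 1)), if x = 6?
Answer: -315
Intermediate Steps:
w(N, r) = 6
((-5 - 5) - 5)*(15 + w(1, 1)) = ((-5 - 5) - 5)*(15 + 6) = (-10 - 5)*21 = -15*21 = -315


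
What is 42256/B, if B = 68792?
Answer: 5282/8599 ≈ 0.61426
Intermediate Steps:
42256/B = 42256/68792 = 42256*(1/68792) = 5282/8599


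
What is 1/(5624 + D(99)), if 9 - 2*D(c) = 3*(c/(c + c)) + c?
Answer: 4/22313 ≈ 0.00017927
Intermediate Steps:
D(c) = 15/4 - c/2 (D(c) = 9/2 - (3*(c/(c + c)) + c)/2 = 9/2 - (3*(c/((2*c))) + c)/2 = 9/2 - (3*((1/(2*c))*c) + c)/2 = 9/2 - (3*(½) + c)/2 = 9/2 - (3/2 + c)/2 = 9/2 + (-¾ - c/2) = 15/4 - c/2)
1/(5624 + D(99)) = 1/(5624 + (15/4 - ½*99)) = 1/(5624 + (15/4 - 99/2)) = 1/(5624 - 183/4) = 1/(22313/4) = 4/22313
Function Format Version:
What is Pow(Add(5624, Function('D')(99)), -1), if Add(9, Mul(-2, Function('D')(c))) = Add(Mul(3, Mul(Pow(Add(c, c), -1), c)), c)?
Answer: Rational(4, 22313) ≈ 0.00017927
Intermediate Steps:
Function('D')(c) = Add(Rational(15, 4), Mul(Rational(-1, 2), c)) (Function('D')(c) = Add(Rational(9, 2), Mul(Rational(-1, 2), Add(Mul(3, Mul(Pow(Add(c, c), -1), c)), c))) = Add(Rational(9, 2), Mul(Rational(-1, 2), Add(Mul(3, Mul(Pow(Mul(2, c), -1), c)), c))) = Add(Rational(9, 2), Mul(Rational(-1, 2), Add(Mul(3, Mul(Mul(Rational(1, 2), Pow(c, -1)), c)), c))) = Add(Rational(9, 2), Mul(Rational(-1, 2), Add(Mul(3, Rational(1, 2)), c))) = Add(Rational(9, 2), Mul(Rational(-1, 2), Add(Rational(3, 2), c))) = Add(Rational(9, 2), Add(Rational(-3, 4), Mul(Rational(-1, 2), c))) = Add(Rational(15, 4), Mul(Rational(-1, 2), c)))
Pow(Add(5624, Function('D')(99)), -1) = Pow(Add(5624, Add(Rational(15, 4), Mul(Rational(-1, 2), 99))), -1) = Pow(Add(5624, Add(Rational(15, 4), Rational(-99, 2))), -1) = Pow(Add(5624, Rational(-183, 4)), -1) = Pow(Rational(22313, 4), -1) = Rational(4, 22313)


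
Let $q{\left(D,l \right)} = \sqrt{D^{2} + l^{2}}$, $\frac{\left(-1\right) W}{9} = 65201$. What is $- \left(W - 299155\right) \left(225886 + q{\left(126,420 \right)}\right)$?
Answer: $200126864104 + 37210488 \sqrt{109} \approx 2.0052 \cdot 10^{11}$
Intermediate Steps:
$W = -586809$ ($W = \left(-9\right) 65201 = -586809$)
$- \left(W - 299155\right) \left(225886 + q{\left(126,420 \right)}\right) = - \left(-586809 - 299155\right) \left(225886 + \sqrt{126^{2} + 420^{2}}\right) = - \left(-885964\right) \left(225886 + \sqrt{15876 + 176400}\right) = - \left(-885964\right) \left(225886 + \sqrt{192276}\right) = - \left(-885964\right) \left(225886 + 42 \sqrt{109}\right) = - (-200126864104 - 37210488 \sqrt{109}) = 200126864104 + 37210488 \sqrt{109}$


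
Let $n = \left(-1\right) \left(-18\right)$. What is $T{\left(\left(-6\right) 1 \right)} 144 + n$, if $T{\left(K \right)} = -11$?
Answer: $-1566$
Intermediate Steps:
$n = 18$
$T{\left(\left(-6\right) 1 \right)} 144 + n = \left(-11\right) 144 + 18 = -1584 + 18 = -1566$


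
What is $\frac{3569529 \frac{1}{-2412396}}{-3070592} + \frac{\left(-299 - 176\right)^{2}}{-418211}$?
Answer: $- \frac{557104017580809127}{1032630410639568384} \approx -0.5395$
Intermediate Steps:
$\frac{3569529 \frac{1}{-2412396}}{-3070592} + \frac{\left(-299 - 176\right)^{2}}{-418211} = 3569529 \left(- \frac{1}{2412396}\right) \left(- \frac{1}{3070592}\right) + \left(-475\right)^{2} \left(- \frac{1}{418211}\right) = \left(- \frac{1189843}{804132}\right) \left(- \frac{1}{3070592}\right) + 225625 \left(- \frac{1}{418211}\right) = \frac{1189843}{2469161286144} - \frac{225625}{418211} = - \frac{557104017580809127}{1032630410639568384}$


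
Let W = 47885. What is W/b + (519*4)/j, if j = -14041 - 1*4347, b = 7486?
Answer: 216242111/34413142 ≈ 6.2837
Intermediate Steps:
j = -18388 (j = -14041 - 4347 = -18388)
W/b + (519*4)/j = 47885/7486 + (519*4)/(-18388) = 47885*(1/7486) + 2076*(-1/18388) = 47885/7486 - 519/4597 = 216242111/34413142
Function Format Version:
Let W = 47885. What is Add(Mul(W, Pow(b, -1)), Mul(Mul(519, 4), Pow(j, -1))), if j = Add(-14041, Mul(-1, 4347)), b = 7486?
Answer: Rational(216242111, 34413142) ≈ 6.2837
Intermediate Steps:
j = -18388 (j = Add(-14041, -4347) = -18388)
Add(Mul(W, Pow(b, -1)), Mul(Mul(519, 4), Pow(j, -1))) = Add(Mul(47885, Pow(7486, -1)), Mul(Mul(519, 4), Pow(-18388, -1))) = Add(Mul(47885, Rational(1, 7486)), Mul(2076, Rational(-1, 18388))) = Add(Rational(47885, 7486), Rational(-519, 4597)) = Rational(216242111, 34413142)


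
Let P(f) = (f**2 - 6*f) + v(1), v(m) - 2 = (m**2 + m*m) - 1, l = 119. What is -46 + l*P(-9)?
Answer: 16376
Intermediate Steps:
v(m) = 1 + 2*m**2 (v(m) = 2 + ((m**2 + m*m) - 1) = 2 + ((m**2 + m**2) - 1) = 2 + (2*m**2 - 1) = 2 + (-1 + 2*m**2) = 1 + 2*m**2)
P(f) = 3 + f**2 - 6*f (P(f) = (f**2 - 6*f) + (1 + 2*1**2) = (f**2 - 6*f) + (1 + 2*1) = (f**2 - 6*f) + (1 + 2) = (f**2 - 6*f) + 3 = 3 + f**2 - 6*f)
-46 + l*P(-9) = -46 + 119*(3 + (-9)**2 - 6*(-9)) = -46 + 119*(3 + 81 + 54) = -46 + 119*138 = -46 + 16422 = 16376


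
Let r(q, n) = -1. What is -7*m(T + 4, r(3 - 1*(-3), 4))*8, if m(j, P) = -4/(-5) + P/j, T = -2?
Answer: -84/5 ≈ -16.800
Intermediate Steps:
m(j, P) = ⅘ + P/j (m(j, P) = -4*(-⅕) + P/j = ⅘ + P/j)
-7*m(T + 4, r(3 - 1*(-3), 4))*8 = -7*(⅘ - 1/(-2 + 4))*8 = -7*(⅘ - 1/2)*8 = -7*(⅘ - 1*½)*8 = -7*(⅘ - ½)*8 = -7*3/10*8 = -21/10*8 = -84/5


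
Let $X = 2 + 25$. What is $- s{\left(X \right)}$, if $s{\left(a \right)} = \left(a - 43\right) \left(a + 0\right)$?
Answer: $432$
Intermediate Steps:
$X = 27$
$s{\left(a \right)} = a \left(-43 + a\right)$ ($s{\left(a \right)} = \left(-43 + a\right) a = a \left(-43 + a\right)$)
$- s{\left(X \right)} = - 27 \left(-43 + 27\right) = - 27 \left(-16\right) = \left(-1\right) \left(-432\right) = 432$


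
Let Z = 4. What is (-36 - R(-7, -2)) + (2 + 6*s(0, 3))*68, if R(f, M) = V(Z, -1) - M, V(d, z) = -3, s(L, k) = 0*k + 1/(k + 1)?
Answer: 203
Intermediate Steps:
s(L, k) = 1/(1 + k) (s(L, k) = 0 + 1/(1 + k) = 1/(1 + k))
R(f, M) = -3 - M
(-36 - R(-7, -2)) + (2 + 6*s(0, 3))*68 = (-36 - (-3 - 1*(-2))) + (2 + 6/(1 + 3))*68 = (-36 - (-3 + 2)) + (2 + 6/4)*68 = (-36 - 1*(-1)) + (2 + 6*(1/4))*68 = (-36 + 1) + (2 + 3/2)*68 = -35 + (7/2)*68 = -35 + 238 = 203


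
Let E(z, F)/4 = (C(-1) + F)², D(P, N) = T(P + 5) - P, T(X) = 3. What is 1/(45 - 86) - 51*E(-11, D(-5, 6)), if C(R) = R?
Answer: -409837/41 ≈ -9996.0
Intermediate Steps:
D(P, N) = 3 - P
E(z, F) = 4*(-1 + F)²
1/(45 - 86) - 51*E(-11, D(-5, 6)) = 1/(45 - 86) - 204*(-1 + (3 - 1*(-5)))² = 1/(-41) - 204*(-1 + (3 + 5))² = -1/41 - 204*(-1 + 8)² = -1/41 - 204*7² = -1/41 - 204*49 = -1/41 - 51*196 = -1/41 - 9996 = -409837/41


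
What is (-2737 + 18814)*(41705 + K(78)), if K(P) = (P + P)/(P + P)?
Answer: 670507362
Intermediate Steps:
K(P) = 1 (K(P) = (2*P)/((2*P)) = (2*P)*(1/(2*P)) = 1)
(-2737 + 18814)*(41705 + K(78)) = (-2737 + 18814)*(41705 + 1) = 16077*41706 = 670507362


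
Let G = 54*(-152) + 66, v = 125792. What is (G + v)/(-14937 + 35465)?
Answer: 58825/10264 ≈ 5.7312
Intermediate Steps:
G = -8142 (G = -8208 + 66 = -8142)
(G + v)/(-14937 + 35465) = (-8142 + 125792)/(-14937 + 35465) = 117650/20528 = 117650*(1/20528) = 58825/10264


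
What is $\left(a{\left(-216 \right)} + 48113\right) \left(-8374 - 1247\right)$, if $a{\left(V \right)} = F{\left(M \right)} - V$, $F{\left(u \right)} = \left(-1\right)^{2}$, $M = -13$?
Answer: $-464982930$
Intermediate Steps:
$F{\left(u \right)} = 1$
$a{\left(V \right)} = 1 - V$
$\left(a{\left(-216 \right)} + 48113\right) \left(-8374 - 1247\right) = \left(\left(1 - -216\right) + 48113\right) \left(-8374 - 1247\right) = \left(\left(1 + 216\right) + 48113\right) \left(-9621\right) = \left(217 + 48113\right) \left(-9621\right) = 48330 \left(-9621\right) = -464982930$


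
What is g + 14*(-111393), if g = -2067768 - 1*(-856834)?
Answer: -2770436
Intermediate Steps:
g = -1210934 (g = -2067768 + 856834 = -1210934)
g + 14*(-111393) = -1210934 + 14*(-111393) = -1210934 - 1559502 = -2770436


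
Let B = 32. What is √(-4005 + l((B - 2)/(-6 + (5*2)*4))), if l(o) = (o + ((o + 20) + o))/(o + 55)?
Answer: I*√144565870/190 ≈ 63.282*I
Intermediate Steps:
l(o) = (20 + 3*o)/(55 + o) (l(o) = (o + ((20 + o) + o))/(55 + o) = (o + (20 + 2*o))/(55 + o) = (20 + 3*o)/(55 + o))
√(-4005 + l((B - 2)/(-6 + (5*2)*4))) = √(-4005 + (20 + 3*((32 - 2)/(-6 + (5*2)*4)))/(55 + (32 - 2)/(-6 + (5*2)*4))) = √(-4005 + (20 + 3*(30/(-6 + 10*4)))/(55 + 30/(-6 + 10*4))) = √(-4005 + (20 + 3*(30/(-6 + 40)))/(55 + 30/(-6 + 40))) = √(-4005 + (20 + 3*(30/34))/(55 + 30/34)) = √(-4005 + (20 + 3*(30*(1/34)))/(55 + 30*(1/34))) = √(-4005 + (20 + 3*(15/17))/(55 + 15/17)) = √(-4005 + (20 + 45/17)/(950/17)) = √(-4005 + (17/950)*(385/17)) = √(-4005 + 77/190) = √(-760873/190) = I*√144565870/190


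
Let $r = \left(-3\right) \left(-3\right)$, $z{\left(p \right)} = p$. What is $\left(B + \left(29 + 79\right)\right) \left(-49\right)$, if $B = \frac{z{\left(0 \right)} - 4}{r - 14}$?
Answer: $- \frac{26656}{5} \approx -5331.2$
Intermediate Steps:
$r = 9$
$B = \frac{4}{5}$ ($B = \frac{0 - 4}{9 - 14} = - \frac{4}{-5} = \left(-4\right) \left(- \frac{1}{5}\right) = \frac{4}{5} \approx 0.8$)
$\left(B + \left(29 + 79\right)\right) \left(-49\right) = \left(\frac{4}{5} + \left(29 + 79\right)\right) \left(-49\right) = \left(\frac{4}{5} + 108\right) \left(-49\right) = \frac{544}{5} \left(-49\right) = - \frac{26656}{5}$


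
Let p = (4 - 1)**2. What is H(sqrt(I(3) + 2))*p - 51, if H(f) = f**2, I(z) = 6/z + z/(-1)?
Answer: -42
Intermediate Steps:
I(z) = -z + 6/z (I(z) = 6/z + z*(-1) = 6/z - z = -z + 6/z)
p = 9 (p = 3**2 = 9)
H(sqrt(I(3) + 2))*p - 51 = (sqrt((-1*3 + 6/3) + 2))**2*9 - 51 = (sqrt((-3 + 6*(1/3)) + 2))**2*9 - 51 = (sqrt((-3 + 2) + 2))**2*9 - 51 = (sqrt(-1 + 2))**2*9 - 51 = (sqrt(1))**2*9 - 51 = 1**2*9 - 51 = 1*9 - 51 = 9 - 51 = -42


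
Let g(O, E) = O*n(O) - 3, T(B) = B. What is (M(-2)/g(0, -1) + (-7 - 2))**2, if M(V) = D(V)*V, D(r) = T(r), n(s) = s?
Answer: 961/9 ≈ 106.78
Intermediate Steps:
D(r) = r
g(O, E) = -3 + O**2 (g(O, E) = O*O - 3 = O**2 - 3 = -3 + O**2)
M(V) = V**2 (M(V) = V*V = V**2)
(M(-2)/g(0, -1) + (-7 - 2))**2 = ((-2)**2/(-3 + 0**2) + (-7 - 2))**2 = (4/(-3 + 0) - 9)**2 = (4/(-3) - 9)**2 = (4*(-1/3) - 9)**2 = (-4/3 - 9)**2 = (-31/3)**2 = 961/9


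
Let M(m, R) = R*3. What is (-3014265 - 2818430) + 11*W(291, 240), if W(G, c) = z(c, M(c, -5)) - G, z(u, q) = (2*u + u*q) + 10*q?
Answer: -5871866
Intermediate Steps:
M(m, R) = 3*R
z(u, q) = 2*u + 10*q + q*u (z(u, q) = (2*u + q*u) + 10*q = 2*u + 10*q + q*u)
W(G, c) = -150 - G - 13*c (W(G, c) = (2*c + 10*(3*(-5)) + (3*(-5))*c) - G = (2*c + 10*(-15) - 15*c) - G = (2*c - 150 - 15*c) - G = (-150 - 13*c) - G = -150 - G - 13*c)
(-3014265 - 2818430) + 11*W(291, 240) = (-3014265 - 2818430) + 11*(-150 - 1*291 - 13*240) = -5832695 + 11*(-150 - 291 - 3120) = -5832695 + 11*(-3561) = -5832695 - 39171 = -5871866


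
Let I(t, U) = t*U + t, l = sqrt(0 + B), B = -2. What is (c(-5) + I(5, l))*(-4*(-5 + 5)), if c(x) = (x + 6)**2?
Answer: 0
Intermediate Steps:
c(x) = (6 + x)**2
l = I*sqrt(2) (l = sqrt(0 - 2) = sqrt(-2) = I*sqrt(2) ≈ 1.4142*I)
I(t, U) = t + U*t (I(t, U) = U*t + t = t + U*t)
(c(-5) + I(5, l))*(-4*(-5 + 5)) = ((6 - 5)**2 + 5*(1 + I*sqrt(2)))*(-4*(-5 + 5)) = (1**2 + (5 + 5*I*sqrt(2)))*(-4*0) = (1 + (5 + 5*I*sqrt(2)))*0 = (6 + 5*I*sqrt(2))*0 = 0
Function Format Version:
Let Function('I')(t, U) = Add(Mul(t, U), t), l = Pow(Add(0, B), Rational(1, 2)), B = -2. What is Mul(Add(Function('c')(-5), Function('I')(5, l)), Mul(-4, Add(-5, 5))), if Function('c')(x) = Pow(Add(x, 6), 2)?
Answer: 0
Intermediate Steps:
Function('c')(x) = Pow(Add(6, x), 2)
l = Mul(I, Pow(2, Rational(1, 2))) (l = Pow(Add(0, -2), Rational(1, 2)) = Pow(-2, Rational(1, 2)) = Mul(I, Pow(2, Rational(1, 2))) ≈ Mul(1.4142, I))
Function('I')(t, U) = Add(t, Mul(U, t)) (Function('I')(t, U) = Add(Mul(U, t), t) = Add(t, Mul(U, t)))
Mul(Add(Function('c')(-5), Function('I')(5, l)), Mul(-4, Add(-5, 5))) = Mul(Add(Pow(Add(6, -5), 2), Mul(5, Add(1, Mul(I, Pow(2, Rational(1, 2)))))), Mul(-4, Add(-5, 5))) = Mul(Add(Pow(1, 2), Add(5, Mul(5, I, Pow(2, Rational(1, 2))))), Mul(-4, 0)) = Mul(Add(1, Add(5, Mul(5, I, Pow(2, Rational(1, 2))))), 0) = Mul(Add(6, Mul(5, I, Pow(2, Rational(1, 2)))), 0) = 0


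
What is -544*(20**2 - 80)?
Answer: -174080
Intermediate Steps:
-544*(20**2 - 80) = -544*(400 - 80) = -544*320 = -174080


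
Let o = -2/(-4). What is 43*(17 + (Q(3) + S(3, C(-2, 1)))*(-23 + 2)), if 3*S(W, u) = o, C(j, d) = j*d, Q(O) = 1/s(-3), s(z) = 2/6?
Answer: -4257/2 ≈ -2128.5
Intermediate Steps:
s(z) = ⅓ (s(z) = 2*(⅙) = ⅓)
Q(O) = 3 (Q(O) = 1/(⅓) = 3)
o = ½ (o = -2*(-¼) = ½ ≈ 0.50000)
C(j, d) = d*j
S(W, u) = ⅙ (S(W, u) = (⅓)*(½) = ⅙)
43*(17 + (Q(3) + S(3, C(-2, 1)))*(-23 + 2)) = 43*(17 + (3 + ⅙)*(-23 + 2)) = 43*(17 + (19/6)*(-21)) = 43*(17 - 133/2) = 43*(-99/2) = -4257/2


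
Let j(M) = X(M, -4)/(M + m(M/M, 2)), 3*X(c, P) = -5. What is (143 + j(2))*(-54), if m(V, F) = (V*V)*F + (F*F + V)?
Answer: -7712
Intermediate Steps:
X(c, P) = -5/3 (X(c, P) = (1/3)*(-5) = -5/3)
m(V, F) = V + F**2 + F*V**2 (m(V, F) = V**2*F + (F**2 + V) = F*V**2 + (V + F**2) = V + F**2 + F*V**2)
j(M) = -5/(3*(7 + M)) (j(M) = -5/3/(M + (M/M + 2**2 + 2*(M/M)**2)) = -5/3/(M + (1 + 4 + 2*1**2)) = -5/3/(M + (1 + 4 + 2*1)) = -5/3/(M + (1 + 4 + 2)) = -5/3/(M + 7) = -5/3/(7 + M) = -5/(3*(7 + M)))
(143 + j(2))*(-54) = (143 - 5/(21 + 3*2))*(-54) = (143 - 5/(21 + 6))*(-54) = (143 - 5/27)*(-54) = (3856/27)*(-54) = -7712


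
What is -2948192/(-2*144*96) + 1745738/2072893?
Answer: 192486022615/1790979552 ≈ 107.48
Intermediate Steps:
-2948192/(-2*144*96) + 1745738/2072893 = -2948192/((-288*96)) + 1745738*(1/2072893) = -2948192/(-27648) + 1745738/2072893 = -2948192*(-1/27648) + 1745738/2072893 = 92131/864 + 1745738/2072893 = 192486022615/1790979552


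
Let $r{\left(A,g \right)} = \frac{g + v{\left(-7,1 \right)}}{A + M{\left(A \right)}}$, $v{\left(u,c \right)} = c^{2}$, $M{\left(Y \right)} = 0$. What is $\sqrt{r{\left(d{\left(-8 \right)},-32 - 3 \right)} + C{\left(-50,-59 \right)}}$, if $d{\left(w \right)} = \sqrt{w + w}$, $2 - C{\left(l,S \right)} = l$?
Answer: $\frac{\sqrt{208 + 34 i}}{2} \approx 7.235 + 0.58742 i$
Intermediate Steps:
$C{\left(l,S \right)} = 2 - l$
$d{\left(w \right)} = \sqrt{2} \sqrt{w}$ ($d{\left(w \right)} = \sqrt{2 w} = \sqrt{2} \sqrt{w}$)
$r{\left(A,g \right)} = \frac{1 + g}{A}$ ($r{\left(A,g \right)} = \frac{g + 1^{2}}{A + 0} = \frac{g + 1}{A} = \frac{1 + g}{A}$)
$\sqrt{r{\left(d{\left(-8 \right)},-32 - 3 \right)} + C{\left(-50,-59 \right)}} = \sqrt{\frac{1 - 35}{\sqrt{2} \sqrt{-8}} + \left(2 - -50\right)} = \sqrt{\frac{1 - 35}{\sqrt{2} \cdot 2 i \sqrt{2}} + \left(2 + 50\right)} = \sqrt{\frac{1 - 35}{4 i} + 52} = \sqrt{- \frac{i}{4} \left(-34\right) + 52} = \sqrt{\frac{17 i}{2} + 52} = \sqrt{52 + \frac{17 i}{2}}$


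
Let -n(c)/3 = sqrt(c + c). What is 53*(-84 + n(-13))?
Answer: -4452 - 159*I*sqrt(26) ≈ -4452.0 - 810.74*I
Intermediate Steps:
n(c) = -3*sqrt(2)*sqrt(c) (n(c) = -3*sqrt(c + c) = -3*sqrt(2)*sqrt(c))
53*(-84 + n(-13)) = 53*(-84 - 3*sqrt(2)*sqrt(-13)) = 53*(-84 - 3*sqrt(2)*I*sqrt(13)) = 53*(-84 - 3*I*sqrt(26)) = -4452 - 159*I*sqrt(26)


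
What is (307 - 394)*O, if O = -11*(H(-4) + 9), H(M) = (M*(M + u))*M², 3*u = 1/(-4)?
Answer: 258709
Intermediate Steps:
u = -1/12 (u = (⅓)/(-4) = (⅓)*(-¼) = -1/12 ≈ -0.083333)
H(M) = M³*(-1/12 + M) (H(M) = (M*(M - 1/12))*M² = (M*(-1/12 + M))*M² = M³*(-1/12 + M))
O = -8921/3 (O = -11*((-4)³*(-1/12 - 4) + 9) = -11*(-64*(-49/12) + 9) = -11*(784/3 + 9) = -11*811/3 = -8921/3 ≈ -2973.7)
(307 - 394)*O = (307 - 394)*(-8921/3) = -87*(-8921/3) = 258709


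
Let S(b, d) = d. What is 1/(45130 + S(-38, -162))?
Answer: 1/44968 ≈ 2.2238e-5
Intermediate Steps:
1/(45130 + S(-38, -162)) = 1/(45130 - 162) = 1/44968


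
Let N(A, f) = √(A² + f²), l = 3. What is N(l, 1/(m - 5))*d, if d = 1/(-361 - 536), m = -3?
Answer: -√577/7176 ≈ -0.0033474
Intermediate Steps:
d = -1/897 (d = 1/(-897) = -1/897 ≈ -0.0011148)
N(l, 1/(m - 5))*d = √(3² + (1/(-3 - 5))²)*(-1/897) = √(9 + (1/(-8))²)*(-1/897) = √(9 + (-⅛)²)*(-1/897) = √(9 + 1/64)*(-1/897) = √(577/64)*(-1/897) = (√577/8)*(-1/897) = -√577/7176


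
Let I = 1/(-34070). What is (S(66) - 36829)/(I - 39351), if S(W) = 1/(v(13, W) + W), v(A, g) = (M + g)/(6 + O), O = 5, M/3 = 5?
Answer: 1012594197440/1081935676797 ≈ 0.93591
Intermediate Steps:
I = -1/34070 ≈ -2.9351e-5
M = 15 (M = 3*5 = 15)
v(A, g) = 15/11 + g/11 (v(A, g) = (15 + g)/(6 + 5) = (15 + g)/11 = (15 + g)*(1/11) = 15/11 + g/11)
S(W) = 1/(15/11 + 12*W/11) (S(W) = 1/((15/11 + W/11) + W) = 1/(15/11 + 12*W/11))
(S(66) - 36829)/(I - 39351) = (11/(3*(5 + 4*66)) - 36829)/(-1/34070 - 39351) = (11/(3*(5 + 264)) - 36829)/(-1340688571/34070) = ((11/3)/269 - 36829)*(-34070/1340688571) = ((11/3)*(1/269) - 36829)*(-34070/1340688571) = (11/807 - 36829)*(-34070/1340688571) = -29720992/807*(-34070/1340688571) = 1012594197440/1081935676797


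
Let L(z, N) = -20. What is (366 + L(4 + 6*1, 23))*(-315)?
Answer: -108990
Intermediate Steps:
(366 + L(4 + 6*1, 23))*(-315) = (366 - 20)*(-315) = 346*(-315) = -108990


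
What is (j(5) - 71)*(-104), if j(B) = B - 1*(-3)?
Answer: 6552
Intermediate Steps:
j(B) = 3 + B (j(B) = B + 3 = 3 + B)
(j(5) - 71)*(-104) = ((3 + 5) - 71)*(-104) = (8 - 71)*(-104) = -63*(-104) = 6552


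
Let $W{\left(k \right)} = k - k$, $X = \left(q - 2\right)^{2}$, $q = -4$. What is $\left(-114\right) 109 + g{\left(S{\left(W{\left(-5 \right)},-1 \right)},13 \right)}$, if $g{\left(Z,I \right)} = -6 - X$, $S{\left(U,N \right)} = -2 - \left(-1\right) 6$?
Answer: $-12468$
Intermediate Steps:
$X = 36$ ($X = \left(-4 - 2\right)^{2} = \left(-6\right)^{2} = 36$)
$W{\left(k \right)} = 0$
$S{\left(U,N \right)} = 4$ ($S{\left(U,N \right)} = -2 - -6 = -2 + 6 = 4$)
$g{\left(Z,I \right)} = -42$ ($g{\left(Z,I \right)} = -6 - 36 = -42$)
$\left(-114\right) 109 + g{\left(S{\left(W{\left(-5 \right)},-1 \right)},13 \right)} = \left(-114\right) 109 - 42 = -12426 - 42 = -12468$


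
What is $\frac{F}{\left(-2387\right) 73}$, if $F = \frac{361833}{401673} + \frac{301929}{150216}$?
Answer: $- \frac{19514425905}{1168211838176152} \approx -1.6705 \cdot 10^{-5}$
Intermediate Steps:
$F = \frac{19514425905}{6704190152}$ ($F = 361833 \cdot \frac{1}{401673} + 301929 \cdot \frac{1}{150216} = \frac{120611}{133891} + \frac{100643}{50072} = \frac{19514425905}{6704190152} \approx 2.9108$)
$\frac{F}{\left(-2387\right) 73} = \frac{19514425905}{6704190152 \left(\left(-2387\right) 73\right)} = \frac{19514425905}{6704190152 \left(-174251\right)} = \frac{19514425905}{6704190152} \left(- \frac{1}{174251}\right) = - \frac{19514425905}{1168211838176152}$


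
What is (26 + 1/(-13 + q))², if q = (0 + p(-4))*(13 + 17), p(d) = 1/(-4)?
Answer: 1132096/1681 ≈ 673.47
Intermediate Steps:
p(d) = -¼
q = -15/2 (q = (0 - ¼)*(13 + 17) = -¼*30 = -15/2 ≈ -7.5000)
(26 + 1/(-13 + q))² = (26 + 1/(-13 - 15/2))² = (26 + 1/(-41/2))² = (26 - 2/41)² = (1064/41)² = 1132096/1681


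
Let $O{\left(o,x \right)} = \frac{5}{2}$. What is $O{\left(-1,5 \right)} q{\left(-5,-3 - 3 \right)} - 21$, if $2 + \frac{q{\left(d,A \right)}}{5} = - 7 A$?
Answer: $479$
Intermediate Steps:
$O{\left(o,x \right)} = \frac{5}{2}$ ($O{\left(o,x \right)} = 5 \cdot \frac{1}{2} = \frac{5}{2}$)
$q{\left(d,A \right)} = -10 - 35 A$ ($q{\left(d,A \right)} = -10 + 5 \left(- 7 A\right) = -10 - 35 A$)
$O{\left(-1,5 \right)} q{\left(-5,-3 - 3 \right)} - 21 = \frac{5 \left(-10 - 35 \left(-3 - 3\right)\right)}{2} - 21 = \frac{5 \left(-10 - -210\right)}{2} - 21 = \frac{5 \left(-10 + 210\right)}{2} - 21 = \frac{5}{2} \cdot 200 - 21 = 500 - 21 = 479$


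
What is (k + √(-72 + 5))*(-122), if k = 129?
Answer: -15738 - 122*I*√67 ≈ -15738.0 - 998.61*I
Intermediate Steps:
(k + √(-72 + 5))*(-122) = (129 + √(-72 + 5))*(-122) = (129 + √(-67))*(-122) = (129 + I*√67)*(-122) = -15738 - 122*I*√67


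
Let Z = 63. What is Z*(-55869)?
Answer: -3519747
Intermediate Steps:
Z*(-55869) = 63*(-55869) = -3519747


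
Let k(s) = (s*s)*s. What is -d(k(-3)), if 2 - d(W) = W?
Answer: -29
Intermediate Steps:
k(s) = s³ (k(s) = s²*s = s³)
d(W) = 2 - W
-d(k(-3)) = -(2 - 1*(-3)³) = -(2 - 1*(-27)) = -(2 + 27) = -1*29 = -29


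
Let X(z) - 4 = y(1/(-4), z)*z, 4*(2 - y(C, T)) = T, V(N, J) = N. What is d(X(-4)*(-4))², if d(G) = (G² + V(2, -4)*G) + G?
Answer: 1254400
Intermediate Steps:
y(C, T) = 2 - T/4
X(z) = 4 + z*(2 - z/4) (X(z) = 4 + (2 - z/4)*z = 4 + z*(2 - z/4))
d(G) = G² + 3*G (d(G) = (G² + 2*G) + G = G² + 3*G)
d(X(-4)*(-4))² = (((4 - ¼*(-4)*(-8 - 4))*(-4))*(3 + (4 - ¼*(-4)*(-8 - 4))*(-4)))² = (((4 - ¼*(-4)*(-12))*(-4))*(3 + (4 - ¼*(-4)*(-12))*(-4)))² = (((4 - 12)*(-4))*(3 + (4 - 12)*(-4)))² = ((-8*(-4))*(3 - 8*(-4)))² = (32*(3 + 32))² = (32*35)² = 1120² = 1254400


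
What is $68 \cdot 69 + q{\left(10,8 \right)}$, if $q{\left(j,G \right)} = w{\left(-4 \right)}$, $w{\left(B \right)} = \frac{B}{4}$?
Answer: $4691$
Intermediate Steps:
$w{\left(B \right)} = \frac{B}{4}$ ($w{\left(B \right)} = B \frac{1}{4} = \frac{B}{4}$)
$q{\left(j,G \right)} = -1$ ($q{\left(j,G \right)} = \frac{1}{4} \left(-4\right) = -1$)
$68 \cdot 69 + q{\left(10,8 \right)} = 68 \cdot 69 - 1 = 4692 - 1 = 4691$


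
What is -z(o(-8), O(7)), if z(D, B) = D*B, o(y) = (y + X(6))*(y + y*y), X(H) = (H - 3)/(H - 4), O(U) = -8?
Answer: -2912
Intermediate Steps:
X(H) = (-3 + H)/(-4 + H)
o(y) = (3/2 + y)*(y + y²) (o(y) = (y + (-3 + 6)/(-4 + 6))*(y + y*y) = (y + 3/2)*(y + y²) = (3/2 + y)*(y + y²))
z(D, B) = B*D
-z(o(-8), O(7)) = -(-8)*(½)*(-8)*(3 + 2*(-8)² + 5*(-8)) = -(-8)*(½)*(-8)*(3 + 2*64 - 40) = -(-8)*(½)*(-8)*(3 + 128 - 40) = -(-8)*(½)*(-8)*91 = -(-8)*(-364) = -1*2912 = -2912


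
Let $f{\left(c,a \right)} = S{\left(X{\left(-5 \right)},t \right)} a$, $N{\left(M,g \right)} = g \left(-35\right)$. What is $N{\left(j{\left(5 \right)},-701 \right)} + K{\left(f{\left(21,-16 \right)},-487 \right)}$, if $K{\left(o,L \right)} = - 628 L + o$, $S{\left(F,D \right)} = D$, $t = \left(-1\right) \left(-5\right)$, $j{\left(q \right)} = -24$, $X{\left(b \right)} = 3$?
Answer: $330291$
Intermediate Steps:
$t = 5$
$N{\left(M,g \right)} = - 35 g$
$f{\left(c,a \right)} = 5 a$
$K{\left(o,L \right)} = o - 628 L$
$N{\left(j{\left(5 \right)},-701 \right)} + K{\left(f{\left(21,-16 \right)},-487 \right)} = \left(-35\right) \left(-701\right) + \left(5 \left(-16\right) - -305836\right) = 24535 + \left(-80 + 305836\right) = 24535 + 305756 = 330291$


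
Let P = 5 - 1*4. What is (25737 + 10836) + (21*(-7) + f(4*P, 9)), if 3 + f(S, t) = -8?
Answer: 36415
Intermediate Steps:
P = 1 (P = 5 - 4 = 1)
f(S, t) = -11 (f(S, t) = -3 - 8 = -11)
(25737 + 10836) + (21*(-7) + f(4*P, 9)) = (25737 + 10836) + (21*(-7) - 11) = 36573 + (-147 - 11) = 36573 - 158 = 36415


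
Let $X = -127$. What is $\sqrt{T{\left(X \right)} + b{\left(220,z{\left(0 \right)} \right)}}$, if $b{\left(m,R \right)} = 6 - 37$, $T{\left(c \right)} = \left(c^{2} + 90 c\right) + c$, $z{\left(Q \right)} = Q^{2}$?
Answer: $\sqrt{4541} \approx 67.387$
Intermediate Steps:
$T{\left(c \right)} = c^{2} + 91 c$
$b{\left(m,R \right)} = -31$ ($b{\left(m,R \right)} = 6 - 37 = -31$)
$\sqrt{T{\left(X \right)} + b{\left(220,z{\left(0 \right)} \right)}} = \sqrt{- 127 \left(91 - 127\right) - 31} = \sqrt{\left(-127\right) \left(-36\right) - 31} = \sqrt{4572 - 31} = \sqrt{4541}$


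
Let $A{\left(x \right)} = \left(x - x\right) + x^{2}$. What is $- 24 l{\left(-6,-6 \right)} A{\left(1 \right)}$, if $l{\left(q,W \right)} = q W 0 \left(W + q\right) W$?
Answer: $0$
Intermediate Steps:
$l{\left(q,W \right)} = 0$ ($l{\left(q,W \right)} = W q 0 W \left(W + q\right) = 0 W \left(W + q\right) = 0$)
$A{\left(x \right)} = x^{2}$ ($A{\left(x \right)} = 0 + x^{2} = x^{2}$)
$- 24 l{\left(-6,-6 \right)} A{\left(1 \right)} = \left(-24\right) 0 \cdot 1^{2} = 0 \cdot 1 = 0$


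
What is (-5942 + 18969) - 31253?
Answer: -18226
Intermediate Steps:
(-5942 + 18969) - 31253 = 13027 - 31253 = -18226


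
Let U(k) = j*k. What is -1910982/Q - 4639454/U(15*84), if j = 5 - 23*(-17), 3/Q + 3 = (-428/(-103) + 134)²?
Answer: -32174559634108511503/2646733320 ≈ -1.2156e+10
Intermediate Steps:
Q = 31827/202461073 (Q = 3/(-3 + (-428/(-103) + 134)²) = 3/(-3 + (-428*(-1/103) + 134)²) = 3/(-3 + (428/103 + 134)²) = 3/(-3 + (14230/103)²) = 3/(-3 + 202492900/10609) = 3/(202461073/10609) = 3*(10609/202461073) = 31827/202461073 ≈ 0.00015720)
j = 396 (j = 5 + 391 = 396)
U(k) = 396*k
-1910982/Q - 4639454/U(15*84) = -1910982/31827/202461073 - 4639454/(396*(15*84)) = -1910982*202461073/31827 - 4639454/(396*1260) = -128966488734562/10609 - 4639454/498960 = -128966488734562/10609 - 4639454*1/498960 = -128966488734562/10609 - 2319727/249480 = -32174559634108511503/2646733320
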